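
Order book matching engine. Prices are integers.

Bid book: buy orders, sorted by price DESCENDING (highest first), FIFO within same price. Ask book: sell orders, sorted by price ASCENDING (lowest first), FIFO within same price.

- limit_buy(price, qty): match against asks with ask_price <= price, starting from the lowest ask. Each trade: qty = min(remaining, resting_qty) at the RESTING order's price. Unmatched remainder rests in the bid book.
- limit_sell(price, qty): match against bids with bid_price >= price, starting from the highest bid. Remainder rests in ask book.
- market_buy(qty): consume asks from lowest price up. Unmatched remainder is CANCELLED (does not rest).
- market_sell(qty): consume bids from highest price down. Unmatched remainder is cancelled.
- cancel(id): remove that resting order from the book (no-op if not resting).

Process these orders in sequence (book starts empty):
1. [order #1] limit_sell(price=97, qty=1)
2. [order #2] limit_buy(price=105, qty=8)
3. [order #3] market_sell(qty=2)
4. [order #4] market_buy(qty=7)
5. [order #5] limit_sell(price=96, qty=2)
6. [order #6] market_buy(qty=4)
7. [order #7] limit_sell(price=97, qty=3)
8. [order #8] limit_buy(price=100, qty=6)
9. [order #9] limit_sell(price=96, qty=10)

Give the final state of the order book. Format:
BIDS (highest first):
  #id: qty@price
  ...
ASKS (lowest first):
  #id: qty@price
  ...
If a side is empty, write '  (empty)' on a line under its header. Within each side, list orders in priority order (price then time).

Answer: BIDS (highest first):
  (empty)
ASKS (lowest first):
  #9: 4@96

Derivation:
After op 1 [order #1] limit_sell(price=97, qty=1): fills=none; bids=[-] asks=[#1:1@97]
After op 2 [order #2] limit_buy(price=105, qty=8): fills=#2x#1:1@97; bids=[#2:7@105] asks=[-]
After op 3 [order #3] market_sell(qty=2): fills=#2x#3:2@105; bids=[#2:5@105] asks=[-]
After op 4 [order #4] market_buy(qty=7): fills=none; bids=[#2:5@105] asks=[-]
After op 5 [order #5] limit_sell(price=96, qty=2): fills=#2x#5:2@105; bids=[#2:3@105] asks=[-]
After op 6 [order #6] market_buy(qty=4): fills=none; bids=[#2:3@105] asks=[-]
After op 7 [order #7] limit_sell(price=97, qty=3): fills=#2x#7:3@105; bids=[-] asks=[-]
After op 8 [order #8] limit_buy(price=100, qty=6): fills=none; bids=[#8:6@100] asks=[-]
After op 9 [order #9] limit_sell(price=96, qty=10): fills=#8x#9:6@100; bids=[-] asks=[#9:4@96]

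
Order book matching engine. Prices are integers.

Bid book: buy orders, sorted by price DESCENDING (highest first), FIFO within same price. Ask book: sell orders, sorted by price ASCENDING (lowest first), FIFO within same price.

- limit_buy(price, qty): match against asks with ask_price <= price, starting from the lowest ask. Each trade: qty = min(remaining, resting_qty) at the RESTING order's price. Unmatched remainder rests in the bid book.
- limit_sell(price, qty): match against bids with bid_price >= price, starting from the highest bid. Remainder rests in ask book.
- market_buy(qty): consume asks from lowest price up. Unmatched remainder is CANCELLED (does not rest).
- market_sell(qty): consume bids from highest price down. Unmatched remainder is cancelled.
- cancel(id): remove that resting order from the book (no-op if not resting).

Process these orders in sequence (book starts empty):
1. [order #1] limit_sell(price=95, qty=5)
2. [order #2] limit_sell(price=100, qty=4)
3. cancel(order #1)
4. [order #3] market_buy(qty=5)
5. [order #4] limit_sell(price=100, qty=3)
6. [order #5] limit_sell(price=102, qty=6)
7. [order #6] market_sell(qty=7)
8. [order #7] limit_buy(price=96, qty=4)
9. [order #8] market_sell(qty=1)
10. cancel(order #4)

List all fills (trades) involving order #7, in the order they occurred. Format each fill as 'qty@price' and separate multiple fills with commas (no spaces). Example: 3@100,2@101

Answer: 1@96

Derivation:
After op 1 [order #1] limit_sell(price=95, qty=5): fills=none; bids=[-] asks=[#1:5@95]
After op 2 [order #2] limit_sell(price=100, qty=4): fills=none; bids=[-] asks=[#1:5@95 #2:4@100]
After op 3 cancel(order #1): fills=none; bids=[-] asks=[#2:4@100]
After op 4 [order #3] market_buy(qty=5): fills=#3x#2:4@100; bids=[-] asks=[-]
After op 5 [order #4] limit_sell(price=100, qty=3): fills=none; bids=[-] asks=[#4:3@100]
After op 6 [order #5] limit_sell(price=102, qty=6): fills=none; bids=[-] asks=[#4:3@100 #5:6@102]
After op 7 [order #6] market_sell(qty=7): fills=none; bids=[-] asks=[#4:3@100 #5:6@102]
After op 8 [order #7] limit_buy(price=96, qty=4): fills=none; bids=[#7:4@96] asks=[#4:3@100 #5:6@102]
After op 9 [order #8] market_sell(qty=1): fills=#7x#8:1@96; bids=[#7:3@96] asks=[#4:3@100 #5:6@102]
After op 10 cancel(order #4): fills=none; bids=[#7:3@96] asks=[#5:6@102]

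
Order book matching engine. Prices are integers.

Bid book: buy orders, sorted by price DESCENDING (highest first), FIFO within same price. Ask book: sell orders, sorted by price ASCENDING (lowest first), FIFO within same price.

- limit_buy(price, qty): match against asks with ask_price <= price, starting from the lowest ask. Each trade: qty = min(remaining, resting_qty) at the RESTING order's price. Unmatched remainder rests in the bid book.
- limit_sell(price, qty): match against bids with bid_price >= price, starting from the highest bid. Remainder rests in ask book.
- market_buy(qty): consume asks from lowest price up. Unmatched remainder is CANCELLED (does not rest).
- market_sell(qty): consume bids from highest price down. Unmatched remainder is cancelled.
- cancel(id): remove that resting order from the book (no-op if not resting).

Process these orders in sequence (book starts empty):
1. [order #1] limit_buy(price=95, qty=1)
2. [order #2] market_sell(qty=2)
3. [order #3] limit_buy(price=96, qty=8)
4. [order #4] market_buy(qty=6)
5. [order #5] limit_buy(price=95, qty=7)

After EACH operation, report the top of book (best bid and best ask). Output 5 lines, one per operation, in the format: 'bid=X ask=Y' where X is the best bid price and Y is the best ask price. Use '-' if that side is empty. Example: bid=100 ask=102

After op 1 [order #1] limit_buy(price=95, qty=1): fills=none; bids=[#1:1@95] asks=[-]
After op 2 [order #2] market_sell(qty=2): fills=#1x#2:1@95; bids=[-] asks=[-]
After op 3 [order #3] limit_buy(price=96, qty=8): fills=none; bids=[#3:8@96] asks=[-]
After op 4 [order #4] market_buy(qty=6): fills=none; bids=[#3:8@96] asks=[-]
After op 5 [order #5] limit_buy(price=95, qty=7): fills=none; bids=[#3:8@96 #5:7@95] asks=[-]

Answer: bid=95 ask=-
bid=- ask=-
bid=96 ask=-
bid=96 ask=-
bid=96 ask=-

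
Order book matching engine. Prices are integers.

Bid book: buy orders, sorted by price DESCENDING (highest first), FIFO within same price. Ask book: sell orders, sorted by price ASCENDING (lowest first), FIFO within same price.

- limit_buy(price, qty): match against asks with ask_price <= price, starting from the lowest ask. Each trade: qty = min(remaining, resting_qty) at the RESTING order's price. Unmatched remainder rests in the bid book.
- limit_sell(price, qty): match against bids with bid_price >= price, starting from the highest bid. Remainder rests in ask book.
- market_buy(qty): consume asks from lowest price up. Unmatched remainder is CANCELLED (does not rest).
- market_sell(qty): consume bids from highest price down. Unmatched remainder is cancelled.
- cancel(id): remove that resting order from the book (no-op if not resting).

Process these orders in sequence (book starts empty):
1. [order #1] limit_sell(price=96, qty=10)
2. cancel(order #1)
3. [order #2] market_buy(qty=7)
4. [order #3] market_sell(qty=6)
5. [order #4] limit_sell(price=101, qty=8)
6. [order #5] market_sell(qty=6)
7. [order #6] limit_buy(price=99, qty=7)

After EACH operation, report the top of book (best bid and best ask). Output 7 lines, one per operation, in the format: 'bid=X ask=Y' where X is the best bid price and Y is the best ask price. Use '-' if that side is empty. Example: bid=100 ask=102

After op 1 [order #1] limit_sell(price=96, qty=10): fills=none; bids=[-] asks=[#1:10@96]
After op 2 cancel(order #1): fills=none; bids=[-] asks=[-]
After op 3 [order #2] market_buy(qty=7): fills=none; bids=[-] asks=[-]
After op 4 [order #3] market_sell(qty=6): fills=none; bids=[-] asks=[-]
After op 5 [order #4] limit_sell(price=101, qty=8): fills=none; bids=[-] asks=[#4:8@101]
After op 6 [order #5] market_sell(qty=6): fills=none; bids=[-] asks=[#4:8@101]
After op 7 [order #6] limit_buy(price=99, qty=7): fills=none; bids=[#6:7@99] asks=[#4:8@101]

Answer: bid=- ask=96
bid=- ask=-
bid=- ask=-
bid=- ask=-
bid=- ask=101
bid=- ask=101
bid=99 ask=101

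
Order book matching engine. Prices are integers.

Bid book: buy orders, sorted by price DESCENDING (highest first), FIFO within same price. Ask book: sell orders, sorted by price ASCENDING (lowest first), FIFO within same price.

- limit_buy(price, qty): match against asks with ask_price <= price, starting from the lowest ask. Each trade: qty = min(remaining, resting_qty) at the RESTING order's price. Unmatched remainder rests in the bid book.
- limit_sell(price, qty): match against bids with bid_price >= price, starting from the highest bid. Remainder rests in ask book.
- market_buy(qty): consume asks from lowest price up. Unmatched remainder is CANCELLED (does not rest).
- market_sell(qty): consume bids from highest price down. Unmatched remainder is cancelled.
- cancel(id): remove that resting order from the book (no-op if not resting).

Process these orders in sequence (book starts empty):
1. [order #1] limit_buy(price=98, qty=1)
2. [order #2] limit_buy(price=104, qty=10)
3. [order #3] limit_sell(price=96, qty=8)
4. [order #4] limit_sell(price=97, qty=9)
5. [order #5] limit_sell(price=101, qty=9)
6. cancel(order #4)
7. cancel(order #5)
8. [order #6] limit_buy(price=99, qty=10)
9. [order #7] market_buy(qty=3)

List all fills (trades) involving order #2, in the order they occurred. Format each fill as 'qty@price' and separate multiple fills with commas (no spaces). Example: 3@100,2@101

After op 1 [order #1] limit_buy(price=98, qty=1): fills=none; bids=[#1:1@98] asks=[-]
After op 2 [order #2] limit_buy(price=104, qty=10): fills=none; bids=[#2:10@104 #1:1@98] asks=[-]
After op 3 [order #3] limit_sell(price=96, qty=8): fills=#2x#3:8@104; bids=[#2:2@104 #1:1@98] asks=[-]
After op 4 [order #4] limit_sell(price=97, qty=9): fills=#2x#4:2@104 #1x#4:1@98; bids=[-] asks=[#4:6@97]
After op 5 [order #5] limit_sell(price=101, qty=9): fills=none; bids=[-] asks=[#4:6@97 #5:9@101]
After op 6 cancel(order #4): fills=none; bids=[-] asks=[#5:9@101]
After op 7 cancel(order #5): fills=none; bids=[-] asks=[-]
After op 8 [order #6] limit_buy(price=99, qty=10): fills=none; bids=[#6:10@99] asks=[-]
After op 9 [order #7] market_buy(qty=3): fills=none; bids=[#6:10@99] asks=[-]

Answer: 8@104,2@104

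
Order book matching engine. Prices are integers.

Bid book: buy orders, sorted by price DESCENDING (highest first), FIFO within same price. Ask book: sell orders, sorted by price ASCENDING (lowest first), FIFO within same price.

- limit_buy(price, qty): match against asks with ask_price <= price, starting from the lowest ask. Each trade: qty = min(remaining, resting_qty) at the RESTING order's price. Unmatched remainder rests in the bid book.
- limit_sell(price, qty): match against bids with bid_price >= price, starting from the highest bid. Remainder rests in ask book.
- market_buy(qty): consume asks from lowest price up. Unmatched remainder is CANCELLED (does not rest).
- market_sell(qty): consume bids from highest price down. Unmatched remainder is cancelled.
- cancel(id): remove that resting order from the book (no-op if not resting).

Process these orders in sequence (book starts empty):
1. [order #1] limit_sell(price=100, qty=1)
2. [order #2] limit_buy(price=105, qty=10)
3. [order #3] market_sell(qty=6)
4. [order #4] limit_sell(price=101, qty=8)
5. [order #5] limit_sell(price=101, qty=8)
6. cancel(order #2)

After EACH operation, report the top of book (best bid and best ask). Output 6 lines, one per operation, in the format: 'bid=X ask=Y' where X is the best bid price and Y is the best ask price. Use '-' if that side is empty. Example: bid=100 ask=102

After op 1 [order #1] limit_sell(price=100, qty=1): fills=none; bids=[-] asks=[#1:1@100]
After op 2 [order #2] limit_buy(price=105, qty=10): fills=#2x#1:1@100; bids=[#2:9@105] asks=[-]
After op 3 [order #3] market_sell(qty=6): fills=#2x#3:6@105; bids=[#2:3@105] asks=[-]
After op 4 [order #4] limit_sell(price=101, qty=8): fills=#2x#4:3@105; bids=[-] asks=[#4:5@101]
After op 5 [order #5] limit_sell(price=101, qty=8): fills=none; bids=[-] asks=[#4:5@101 #5:8@101]
After op 6 cancel(order #2): fills=none; bids=[-] asks=[#4:5@101 #5:8@101]

Answer: bid=- ask=100
bid=105 ask=-
bid=105 ask=-
bid=- ask=101
bid=- ask=101
bid=- ask=101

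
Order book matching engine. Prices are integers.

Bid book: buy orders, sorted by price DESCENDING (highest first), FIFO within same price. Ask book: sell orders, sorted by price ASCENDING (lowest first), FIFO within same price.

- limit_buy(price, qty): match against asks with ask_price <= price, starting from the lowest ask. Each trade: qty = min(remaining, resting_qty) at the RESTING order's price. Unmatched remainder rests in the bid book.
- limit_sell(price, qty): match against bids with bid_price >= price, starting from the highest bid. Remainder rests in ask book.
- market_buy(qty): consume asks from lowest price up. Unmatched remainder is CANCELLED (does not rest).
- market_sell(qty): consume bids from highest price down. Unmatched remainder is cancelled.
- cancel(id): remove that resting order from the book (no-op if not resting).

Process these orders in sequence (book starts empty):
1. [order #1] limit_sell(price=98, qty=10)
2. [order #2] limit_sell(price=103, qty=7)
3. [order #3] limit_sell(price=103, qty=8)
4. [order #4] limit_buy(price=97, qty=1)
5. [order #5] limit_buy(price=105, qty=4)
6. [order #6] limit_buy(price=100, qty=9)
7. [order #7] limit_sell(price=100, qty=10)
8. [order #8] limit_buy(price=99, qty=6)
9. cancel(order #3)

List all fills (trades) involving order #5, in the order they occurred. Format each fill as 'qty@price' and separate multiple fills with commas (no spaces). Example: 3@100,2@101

Answer: 4@98

Derivation:
After op 1 [order #1] limit_sell(price=98, qty=10): fills=none; bids=[-] asks=[#1:10@98]
After op 2 [order #2] limit_sell(price=103, qty=7): fills=none; bids=[-] asks=[#1:10@98 #2:7@103]
After op 3 [order #3] limit_sell(price=103, qty=8): fills=none; bids=[-] asks=[#1:10@98 #2:7@103 #3:8@103]
After op 4 [order #4] limit_buy(price=97, qty=1): fills=none; bids=[#4:1@97] asks=[#1:10@98 #2:7@103 #3:8@103]
After op 5 [order #5] limit_buy(price=105, qty=4): fills=#5x#1:4@98; bids=[#4:1@97] asks=[#1:6@98 #2:7@103 #3:8@103]
After op 6 [order #6] limit_buy(price=100, qty=9): fills=#6x#1:6@98; bids=[#6:3@100 #4:1@97] asks=[#2:7@103 #3:8@103]
After op 7 [order #7] limit_sell(price=100, qty=10): fills=#6x#7:3@100; bids=[#4:1@97] asks=[#7:7@100 #2:7@103 #3:8@103]
After op 8 [order #8] limit_buy(price=99, qty=6): fills=none; bids=[#8:6@99 #4:1@97] asks=[#7:7@100 #2:7@103 #3:8@103]
After op 9 cancel(order #3): fills=none; bids=[#8:6@99 #4:1@97] asks=[#7:7@100 #2:7@103]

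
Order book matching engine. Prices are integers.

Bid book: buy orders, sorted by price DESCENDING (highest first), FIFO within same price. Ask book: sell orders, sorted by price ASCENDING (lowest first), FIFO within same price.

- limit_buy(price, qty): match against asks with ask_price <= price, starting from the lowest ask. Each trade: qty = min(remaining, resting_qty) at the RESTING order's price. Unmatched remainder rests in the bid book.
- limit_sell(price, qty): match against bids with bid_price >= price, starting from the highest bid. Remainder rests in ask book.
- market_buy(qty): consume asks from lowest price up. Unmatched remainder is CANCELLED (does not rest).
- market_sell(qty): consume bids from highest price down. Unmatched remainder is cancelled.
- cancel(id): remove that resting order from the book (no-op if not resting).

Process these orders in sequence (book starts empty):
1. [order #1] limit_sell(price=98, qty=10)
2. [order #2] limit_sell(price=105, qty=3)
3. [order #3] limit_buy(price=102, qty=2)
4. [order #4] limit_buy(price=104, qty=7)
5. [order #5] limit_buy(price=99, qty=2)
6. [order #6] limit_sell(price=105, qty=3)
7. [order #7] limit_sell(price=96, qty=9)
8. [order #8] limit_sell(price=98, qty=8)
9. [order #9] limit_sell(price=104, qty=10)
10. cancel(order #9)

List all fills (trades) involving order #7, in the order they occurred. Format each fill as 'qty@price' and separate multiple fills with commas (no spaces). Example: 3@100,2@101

Answer: 1@99

Derivation:
After op 1 [order #1] limit_sell(price=98, qty=10): fills=none; bids=[-] asks=[#1:10@98]
After op 2 [order #2] limit_sell(price=105, qty=3): fills=none; bids=[-] asks=[#1:10@98 #2:3@105]
After op 3 [order #3] limit_buy(price=102, qty=2): fills=#3x#1:2@98; bids=[-] asks=[#1:8@98 #2:3@105]
After op 4 [order #4] limit_buy(price=104, qty=7): fills=#4x#1:7@98; bids=[-] asks=[#1:1@98 #2:3@105]
After op 5 [order #5] limit_buy(price=99, qty=2): fills=#5x#1:1@98; bids=[#5:1@99] asks=[#2:3@105]
After op 6 [order #6] limit_sell(price=105, qty=3): fills=none; bids=[#5:1@99] asks=[#2:3@105 #6:3@105]
After op 7 [order #7] limit_sell(price=96, qty=9): fills=#5x#7:1@99; bids=[-] asks=[#7:8@96 #2:3@105 #6:3@105]
After op 8 [order #8] limit_sell(price=98, qty=8): fills=none; bids=[-] asks=[#7:8@96 #8:8@98 #2:3@105 #6:3@105]
After op 9 [order #9] limit_sell(price=104, qty=10): fills=none; bids=[-] asks=[#7:8@96 #8:8@98 #9:10@104 #2:3@105 #6:3@105]
After op 10 cancel(order #9): fills=none; bids=[-] asks=[#7:8@96 #8:8@98 #2:3@105 #6:3@105]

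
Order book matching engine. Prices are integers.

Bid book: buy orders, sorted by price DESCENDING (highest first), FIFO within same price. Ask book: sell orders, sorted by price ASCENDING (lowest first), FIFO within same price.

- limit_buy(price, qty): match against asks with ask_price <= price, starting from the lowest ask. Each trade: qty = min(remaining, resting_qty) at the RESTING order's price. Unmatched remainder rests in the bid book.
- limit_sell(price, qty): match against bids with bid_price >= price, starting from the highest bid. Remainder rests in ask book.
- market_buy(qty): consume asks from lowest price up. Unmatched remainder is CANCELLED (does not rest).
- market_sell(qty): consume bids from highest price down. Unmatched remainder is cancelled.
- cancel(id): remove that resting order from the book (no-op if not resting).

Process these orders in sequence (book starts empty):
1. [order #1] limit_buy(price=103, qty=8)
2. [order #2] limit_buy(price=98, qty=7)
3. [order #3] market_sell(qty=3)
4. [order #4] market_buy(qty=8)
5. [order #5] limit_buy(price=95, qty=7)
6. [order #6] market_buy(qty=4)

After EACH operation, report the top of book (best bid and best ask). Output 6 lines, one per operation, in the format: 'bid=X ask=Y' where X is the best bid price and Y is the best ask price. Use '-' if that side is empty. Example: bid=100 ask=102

Answer: bid=103 ask=-
bid=103 ask=-
bid=103 ask=-
bid=103 ask=-
bid=103 ask=-
bid=103 ask=-

Derivation:
After op 1 [order #1] limit_buy(price=103, qty=8): fills=none; bids=[#1:8@103] asks=[-]
After op 2 [order #2] limit_buy(price=98, qty=7): fills=none; bids=[#1:8@103 #2:7@98] asks=[-]
After op 3 [order #3] market_sell(qty=3): fills=#1x#3:3@103; bids=[#1:5@103 #2:7@98] asks=[-]
After op 4 [order #4] market_buy(qty=8): fills=none; bids=[#1:5@103 #2:7@98] asks=[-]
After op 5 [order #5] limit_buy(price=95, qty=7): fills=none; bids=[#1:5@103 #2:7@98 #5:7@95] asks=[-]
After op 6 [order #6] market_buy(qty=4): fills=none; bids=[#1:5@103 #2:7@98 #5:7@95] asks=[-]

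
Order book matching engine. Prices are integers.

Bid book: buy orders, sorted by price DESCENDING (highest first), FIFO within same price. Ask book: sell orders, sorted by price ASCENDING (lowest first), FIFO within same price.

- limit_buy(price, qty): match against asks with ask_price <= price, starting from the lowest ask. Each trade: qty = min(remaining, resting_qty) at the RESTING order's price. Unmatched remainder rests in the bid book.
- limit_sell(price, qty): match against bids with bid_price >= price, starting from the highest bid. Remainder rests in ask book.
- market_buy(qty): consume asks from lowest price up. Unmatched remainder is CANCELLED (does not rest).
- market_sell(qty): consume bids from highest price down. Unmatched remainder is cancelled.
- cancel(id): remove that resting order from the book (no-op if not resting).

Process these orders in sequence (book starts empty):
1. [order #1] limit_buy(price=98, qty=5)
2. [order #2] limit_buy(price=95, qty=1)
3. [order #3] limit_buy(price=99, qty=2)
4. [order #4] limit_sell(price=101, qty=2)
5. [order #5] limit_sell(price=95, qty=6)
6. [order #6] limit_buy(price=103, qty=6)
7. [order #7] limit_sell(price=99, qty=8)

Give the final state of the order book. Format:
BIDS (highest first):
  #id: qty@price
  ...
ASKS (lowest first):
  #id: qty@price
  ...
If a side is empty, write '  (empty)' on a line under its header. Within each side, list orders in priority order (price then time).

Answer: BIDS (highest first):
  #1: 1@98
  #2: 1@95
ASKS (lowest first):
  #7: 4@99

Derivation:
After op 1 [order #1] limit_buy(price=98, qty=5): fills=none; bids=[#1:5@98] asks=[-]
After op 2 [order #2] limit_buy(price=95, qty=1): fills=none; bids=[#1:5@98 #2:1@95] asks=[-]
After op 3 [order #3] limit_buy(price=99, qty=2): fills=none; bids=[#3:2@99 #1:5@98 #2:1@95] asks=[-]
After op 4 [order #4] limit_sell(price=101, qty=2): fills=none; bids=[#3:2@99 #1:5@98 #2:1@95] asks=[#4:2@101]
After op 5 [order #5] limit_sell(price=95, qty=6): fills=#3x#5:2@99 #1x#5:4@98; bids=[#1:1@98 #2:1@95] asks=[#4:2@101]
After op 6 [order #6] limit_buy(price=103, qty=6): fills=#6x#4:2@101; bids=[#6:4@103 #1:1@98 #2:1@95] asks=[-]
After op 7 [order #7] limit_sell(price=99, qty=8): fills=#6x#7:4@103; bids=[#1:1@98 #2:1@95] asks=[#7:4@99]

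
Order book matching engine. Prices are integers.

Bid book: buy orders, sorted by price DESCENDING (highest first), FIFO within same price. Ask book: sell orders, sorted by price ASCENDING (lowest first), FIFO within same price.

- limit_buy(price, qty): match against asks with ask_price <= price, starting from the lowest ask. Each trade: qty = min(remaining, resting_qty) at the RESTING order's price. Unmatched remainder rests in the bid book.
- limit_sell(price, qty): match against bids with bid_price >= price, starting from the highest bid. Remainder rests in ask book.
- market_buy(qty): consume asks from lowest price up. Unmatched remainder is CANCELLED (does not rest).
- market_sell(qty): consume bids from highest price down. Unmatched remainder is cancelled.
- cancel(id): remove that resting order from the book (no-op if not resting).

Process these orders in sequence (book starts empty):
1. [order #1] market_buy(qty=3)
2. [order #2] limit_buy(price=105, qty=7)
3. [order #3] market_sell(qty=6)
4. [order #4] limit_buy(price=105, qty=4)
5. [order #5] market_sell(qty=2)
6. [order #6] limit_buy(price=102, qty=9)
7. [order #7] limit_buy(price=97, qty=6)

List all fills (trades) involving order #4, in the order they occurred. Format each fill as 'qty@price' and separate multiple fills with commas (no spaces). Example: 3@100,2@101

Answer: 1@105

Derivation:
After op 1 [order #1] market_buy(qty=3): fills=none; bids=[-] asks=[-]
After op 2 [order #2] limit_buy(price=105, qty=7): fills=none; bids=[#2:7@105] asks=[-]
After op 3 [order #3] market_sell(qty=6): fills=#2x#3:6@105; bids=[#2:1@105] asks=[-]
After op 4 [order #4] limit_buy(price=105, qty=4): fills=none; bids=[#2:1@105 #4:4@105] asks=[-]
After op 5 [order #5] market_sell(qty=2): fills=#2x#5:1@105 #4x#5:1@105; bids=[#4:3@105] asks=[-]
After op 6 [order #6] limit_buy(price=102, qty=9): fills=none; bids=[#4:3@105 #6:9@102] asks=[-]
After op 7 [order #7] limit_buy(price=97, qty=6): fills=none; bids=[#4:3@105 #6:9@102 #7:6@97] asks=[-]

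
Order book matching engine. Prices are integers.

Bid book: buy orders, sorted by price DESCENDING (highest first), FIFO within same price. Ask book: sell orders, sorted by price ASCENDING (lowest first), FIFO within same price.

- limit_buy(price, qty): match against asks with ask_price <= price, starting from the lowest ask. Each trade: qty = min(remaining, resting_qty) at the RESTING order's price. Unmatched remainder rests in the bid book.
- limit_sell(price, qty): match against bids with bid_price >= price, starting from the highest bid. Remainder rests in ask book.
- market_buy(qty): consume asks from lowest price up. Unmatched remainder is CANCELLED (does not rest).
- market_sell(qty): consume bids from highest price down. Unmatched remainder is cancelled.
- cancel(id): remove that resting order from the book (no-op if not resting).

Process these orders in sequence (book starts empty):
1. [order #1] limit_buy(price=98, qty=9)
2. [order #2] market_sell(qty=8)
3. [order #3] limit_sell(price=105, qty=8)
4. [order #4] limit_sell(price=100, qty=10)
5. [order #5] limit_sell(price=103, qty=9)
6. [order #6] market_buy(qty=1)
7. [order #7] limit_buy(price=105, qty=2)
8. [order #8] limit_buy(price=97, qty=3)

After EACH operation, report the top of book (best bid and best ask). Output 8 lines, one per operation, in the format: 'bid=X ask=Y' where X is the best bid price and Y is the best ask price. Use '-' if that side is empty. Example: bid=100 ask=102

Answer: bid=98 ask=-
bid=98 ask=-
bid=98 ask=105
bid=98 ask=100
bid=98 ask=100
bid=98 ask=100
bid=98 ask=100
bid=98 ask=100

Derivation:
After op 1 [order #1] limit_buy(price=98, qty=9): fills=none; bids=[#1:9@98] asks=[-]
After op 2 [order #2] market_sell(qty=8): fills=#1x#2:8@98; bids=[#1:1@98] asks=[-]
After op 3 [order #3] limit_sell(price=105, qty=8): fills=none; bids=[#1:1@98] asks=[#3:8@105]
After op 4 [order #4] limit_sell(price=100, qty=10): fills=none; bids=[#1:1@98] asks=[#4:10@100 #3:8@105]
After op 5 [order #5] limit_sell(price=103, qty=9): fills=none; bids=[#1:1@98] asks=[#4:10@100 #5:9@103 #3:8@105]
After op 6 [order #6] market_buy(qty=1): fills=#6x#4:1@100; bids=[#1:1@98] asks=[#4:9@100 #5:9@103 #3:8@105]
After op 7 [order #7] limit_buy(price=105, qty=2): fills=#7x#4:2@100; bids=[#1:1@98] asks=[#4:7@100 #5:9@103 #3:8@105]
After op 8 [order #8] limit_buy(price=97, qty=3): fills=none; bids=[#1:1@98 #8:3@97] asks=[#4:7@100 #5:9@103 #3:8@105]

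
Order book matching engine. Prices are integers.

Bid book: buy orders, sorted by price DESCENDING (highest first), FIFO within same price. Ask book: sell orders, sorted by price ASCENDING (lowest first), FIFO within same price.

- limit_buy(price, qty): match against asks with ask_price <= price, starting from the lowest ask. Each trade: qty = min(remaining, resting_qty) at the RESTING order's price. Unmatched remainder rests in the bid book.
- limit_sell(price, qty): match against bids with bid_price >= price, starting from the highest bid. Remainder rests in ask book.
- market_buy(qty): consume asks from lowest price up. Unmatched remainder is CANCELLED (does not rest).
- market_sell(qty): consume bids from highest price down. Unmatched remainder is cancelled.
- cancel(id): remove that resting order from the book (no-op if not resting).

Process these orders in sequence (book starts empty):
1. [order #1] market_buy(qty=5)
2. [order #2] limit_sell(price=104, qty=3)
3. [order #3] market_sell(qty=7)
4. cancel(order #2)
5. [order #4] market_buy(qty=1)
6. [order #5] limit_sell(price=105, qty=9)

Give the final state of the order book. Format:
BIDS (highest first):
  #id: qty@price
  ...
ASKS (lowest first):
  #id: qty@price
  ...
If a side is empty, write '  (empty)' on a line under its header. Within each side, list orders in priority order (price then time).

Answer: BIDS (highest first):
  (empty)
ASKS (lowest first):
  #5: 9@105

Derivation:
After op 1 [order #1] market_buy(qty=5): fills=none; bids=[-] asks=[-]
After op 2 [order #2] limit_sell(price=104, qty=3): fills=none; bids=[-] asks=[#2:3@104]
After op 3 [order #3] market_sell(qty=7): fills=none; bids=[-] asks=[#2:3@104]
After op 4 cancel(order #2): fills=none; bids=[-] asks=[-]
After op 5 [order #4] market_buy(qty=1): fills=none; bids=[-] asks=[-]
After op 6 [order #5] limit_sell(price=105, qty=9): fills=none; bids=[-] asks=[#5:9@105]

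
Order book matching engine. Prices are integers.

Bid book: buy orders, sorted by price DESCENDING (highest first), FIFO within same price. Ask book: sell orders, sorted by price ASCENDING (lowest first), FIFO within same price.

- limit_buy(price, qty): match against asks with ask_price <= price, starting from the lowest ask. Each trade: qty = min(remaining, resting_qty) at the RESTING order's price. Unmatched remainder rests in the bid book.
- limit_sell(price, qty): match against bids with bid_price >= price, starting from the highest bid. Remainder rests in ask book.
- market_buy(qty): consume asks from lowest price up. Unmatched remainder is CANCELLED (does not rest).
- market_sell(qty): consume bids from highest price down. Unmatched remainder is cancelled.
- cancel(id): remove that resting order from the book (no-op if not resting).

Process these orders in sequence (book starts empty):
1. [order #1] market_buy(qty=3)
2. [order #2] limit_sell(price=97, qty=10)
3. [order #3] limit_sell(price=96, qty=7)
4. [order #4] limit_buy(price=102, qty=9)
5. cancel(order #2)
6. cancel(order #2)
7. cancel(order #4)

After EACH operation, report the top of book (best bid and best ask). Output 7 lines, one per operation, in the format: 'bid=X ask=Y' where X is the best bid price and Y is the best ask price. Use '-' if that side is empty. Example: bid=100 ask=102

Answer: bid=- ask=-
bid=- ask=97
bid=- ask=96
bid=- ask=97
bid=- ask=-
bid=- ask=-
bid=- ask=-

Derivation:
After op 1 [order #1] market_buy(qty=3): fills=none; bids=[-] asks=[-]
After op 2 [order #2] limit_sell(price=97, qty=10): fills=none; bids=[-] asks=[#2:10@97]
After op 3 [order #3] limit_sell(price=96, qty=7): fills=none; bids=[-] asks=[#3:7@96 #2:10@97]
After op 4 [order #4] limit_buy(price=102, qty=9): fills=#4x#3:7@96 #4x#2:2@97; bids=[-] asks=[#2:8@97]
After op 5 cancel(order #2): fills=none; bids=[-] asks=[-]
After op 6 cancel(order #2): fills=none; bids=[-] asks=[-]
After op 7 cancel(order #4): fills=none; bids=[-] asks=[-]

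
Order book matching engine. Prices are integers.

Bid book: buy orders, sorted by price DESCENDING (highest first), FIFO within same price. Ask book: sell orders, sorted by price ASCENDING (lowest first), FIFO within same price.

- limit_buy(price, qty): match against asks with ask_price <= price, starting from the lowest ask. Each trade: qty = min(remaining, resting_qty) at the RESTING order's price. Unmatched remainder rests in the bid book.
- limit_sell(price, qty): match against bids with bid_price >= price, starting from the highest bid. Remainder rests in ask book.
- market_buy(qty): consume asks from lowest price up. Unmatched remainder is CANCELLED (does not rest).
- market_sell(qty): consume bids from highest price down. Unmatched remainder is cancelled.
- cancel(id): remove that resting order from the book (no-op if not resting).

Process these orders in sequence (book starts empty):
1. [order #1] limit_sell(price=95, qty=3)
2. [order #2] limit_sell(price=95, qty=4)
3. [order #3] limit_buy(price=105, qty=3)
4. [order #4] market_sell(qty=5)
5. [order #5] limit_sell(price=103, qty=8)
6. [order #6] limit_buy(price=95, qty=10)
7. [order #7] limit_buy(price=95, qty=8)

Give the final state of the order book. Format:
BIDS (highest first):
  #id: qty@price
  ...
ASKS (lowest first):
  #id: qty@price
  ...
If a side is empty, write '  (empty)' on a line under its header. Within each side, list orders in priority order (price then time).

After op 1 [order #1] limit_sell(price=95, qty=3): fills=none; bids=[-] asks=[#1:3@95]
After op 2 [order #2] limit_sell(price=95, qty=4): fills=none; bids=[-] asks=[#1:3@95 #2:4@95]
After op 3 [order #3] limit_buy(price=105, qty=3): fills=#3x#1:3@95; bids=[-] asks=[#2:4@95]
After op 4 [order #4] market_sell(qty=5): fills=none; bids=[-] asks=[#2:4@95]
After op 5 [order #5] limit_sell(price=103, qty=8): fills=none; bids=[-] asks=[#2:4@95 #5:8@103]
After op 6 [order #6] limit_buy(price=95, qty=10): fills=#6x#2:4@95; bids=[#6:6@95] asks=[#5:8@103]
After op 7 [order #7] limit_buy(price=95, qty=8): fills=none; bids=[#6:6@95 #7:8@95] asks=[#5:8@103]

Answer: BIDS (highest first):
  #6: 6@95
  #7: 8@95
ASKS (lowest first):
  #5: 8@103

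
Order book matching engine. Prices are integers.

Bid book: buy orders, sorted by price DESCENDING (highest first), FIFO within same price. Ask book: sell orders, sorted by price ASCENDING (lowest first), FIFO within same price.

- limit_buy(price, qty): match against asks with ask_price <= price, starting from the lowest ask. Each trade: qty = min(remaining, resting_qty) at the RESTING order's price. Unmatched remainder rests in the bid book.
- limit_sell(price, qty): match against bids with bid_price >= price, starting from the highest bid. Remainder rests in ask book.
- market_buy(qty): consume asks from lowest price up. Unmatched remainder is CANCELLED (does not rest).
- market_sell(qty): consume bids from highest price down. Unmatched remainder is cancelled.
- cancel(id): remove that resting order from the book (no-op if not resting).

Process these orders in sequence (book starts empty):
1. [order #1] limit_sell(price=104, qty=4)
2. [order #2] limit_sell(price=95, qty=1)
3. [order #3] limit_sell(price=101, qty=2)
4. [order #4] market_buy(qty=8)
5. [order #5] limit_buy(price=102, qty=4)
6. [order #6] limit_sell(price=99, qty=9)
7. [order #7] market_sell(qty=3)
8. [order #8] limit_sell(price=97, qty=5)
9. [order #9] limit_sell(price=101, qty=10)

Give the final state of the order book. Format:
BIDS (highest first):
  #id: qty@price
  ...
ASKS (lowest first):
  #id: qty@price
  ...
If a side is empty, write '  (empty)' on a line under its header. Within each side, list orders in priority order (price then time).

Answer: BIDS (highest first):
  (empty)
ASKS (lowest first):
  #8: 5@97
  #6: 5@99
  #9: 10@101

Derivation:
After op 1 [order #1] limit_sell(price=104, qty=4): fills=none; bids=[-] asks=[#1:4@104]
After op 2 [order #2] limit_sell(price=95, qty=1): fills=none; bids=[-] asks=[#2:1@95 #1:4@104]
After op 3 [order #3] limit_sell(price=101, qty=2): fills=none; bids=[-] asks=[#2:1@95 #3:2@101 #1:4@104]
After op 4 [order #4] market_buy(qty=8): fills=#4x#2:1@95 #4x#3:2@101 #4x#1:4@104; bids=[-] asks=[-]
After op 5 [order #5] limit_buy(price=102, qty=4): fills=none; bids=[#5:4@102] asks=[-]
After op 6 [order #6] limit_sell(price=99, qty=9): fills=#5x#6:4@102; bids=[-] asks=[#6:5@99]
After op 7 [order #7] market_sell(qty=3): fills=none; bids=[-] asks=[#6:5@99]
After op 8 [order #8] limit_sell(price=97, qty=5): fills=none; bids=[-] asks=[#8:5@97 #6:5@99]
After op 9 [order #9] limit_sell(price=101, qty=10): fills=none; bids=[-] asks=[#8:5@97 #6:5@99 #9:10@101]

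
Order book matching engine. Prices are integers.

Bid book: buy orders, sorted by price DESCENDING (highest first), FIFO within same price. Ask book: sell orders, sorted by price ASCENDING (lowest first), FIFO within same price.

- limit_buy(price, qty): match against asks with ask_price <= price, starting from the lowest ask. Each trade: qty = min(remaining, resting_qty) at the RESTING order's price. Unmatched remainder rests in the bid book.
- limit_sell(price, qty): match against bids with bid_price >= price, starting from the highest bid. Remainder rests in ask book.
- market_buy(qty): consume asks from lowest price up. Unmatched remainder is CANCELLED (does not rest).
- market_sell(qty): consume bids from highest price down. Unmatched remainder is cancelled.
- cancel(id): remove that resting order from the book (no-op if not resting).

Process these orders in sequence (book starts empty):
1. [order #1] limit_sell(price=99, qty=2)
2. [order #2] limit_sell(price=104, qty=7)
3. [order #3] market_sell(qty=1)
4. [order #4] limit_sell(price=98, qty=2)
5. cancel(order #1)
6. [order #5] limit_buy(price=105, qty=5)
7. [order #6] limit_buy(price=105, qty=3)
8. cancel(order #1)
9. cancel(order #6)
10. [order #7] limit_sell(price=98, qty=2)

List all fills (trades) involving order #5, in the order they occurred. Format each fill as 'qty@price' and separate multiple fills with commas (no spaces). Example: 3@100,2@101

After op 1 [order #1] limit_sell(price=99, qty=2): fills=none; bids=[-] asks=[#1:2@99]
After op 2 [order #2] limit_sell(price=104, qty=7): fills=none; bids=[-] asks=[#1:2@99 #2:7@104]
After op 3 [order #3] market_sell(qty=1): fills=none; bids=[-] asks=[#1:2@99 #2:7@104]
After op 4 [order #4] limit_sell(price=98, qty=2): fills=none; bids=[-] asks=[#4:2@98 #1:2@99 #2:7@104]
After op 5 cancel(order #1): fills=none; bids=[-] asks=[#4:2@98 #2:7@104]
After op 6 [order #5] limit_buy(price=105, qty=5): fills=#5x#4:2@98 #5x#2:3@104; bids=[-] asks=[#2:4@104]
After op 7 [order #6] limit_buy(price=105, qty=3): fills=#6x#2:3@104; bids=[-] asks=[#2:1@104]
After op 8 cancel(order #1): fills=none; bids=[-] asks=[#2:1@104]
After op 9 cancel(order #6): fills=none; bids=[-] asks=[#2:1@104]
After op 10 [order #7] limit_sell(price=98, qty=2): fills=none; bids=[-] asks=[#7:2@98 #2:1@104]

Answer: 2@98,3@104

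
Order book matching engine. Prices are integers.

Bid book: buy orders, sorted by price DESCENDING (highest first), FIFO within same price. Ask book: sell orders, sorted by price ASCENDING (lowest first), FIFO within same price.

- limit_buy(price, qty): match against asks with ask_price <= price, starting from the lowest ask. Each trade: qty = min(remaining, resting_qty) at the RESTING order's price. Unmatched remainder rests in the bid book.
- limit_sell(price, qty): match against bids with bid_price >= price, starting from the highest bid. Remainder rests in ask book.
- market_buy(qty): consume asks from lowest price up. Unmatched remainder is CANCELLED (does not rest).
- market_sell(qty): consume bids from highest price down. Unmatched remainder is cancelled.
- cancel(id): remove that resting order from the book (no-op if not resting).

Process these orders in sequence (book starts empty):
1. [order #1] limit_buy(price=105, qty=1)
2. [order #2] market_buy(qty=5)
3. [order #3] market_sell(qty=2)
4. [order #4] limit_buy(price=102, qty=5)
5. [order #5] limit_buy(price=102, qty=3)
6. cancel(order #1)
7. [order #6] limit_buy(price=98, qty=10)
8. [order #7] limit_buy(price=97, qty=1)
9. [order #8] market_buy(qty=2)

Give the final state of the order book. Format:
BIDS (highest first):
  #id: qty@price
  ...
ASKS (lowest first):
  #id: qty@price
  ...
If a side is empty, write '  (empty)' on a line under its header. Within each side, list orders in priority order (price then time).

After op 1 [order #1] limit_buy(price=105, qty=1): fills=none; bids=[#1:1@105] asks=[-]
After op 2 [order #2] market_buy(qty=5): fills=none; bids=[#1:1@105] asks=[-]
After op 3 [order #3] market_sell(qty=2): fills=#1x#3:1@105; bids=[-] asks=[-]
After op 4 [order #4] limit_buy(price=102, qty=5): fills=none; bids=[#4:5@102] asks=[-]
After op 5 [order #5] limit_buy(price=102, qty=3): fills=none; bids=[#4:5@102 #5:3@102] asks=[-]
After op 6 cancel(order #1): fills=none; bids=[#4:5@102 #5:3@102] asks=[-]
After op 7 [order #6] limit_buy(price=98, qty=10): fills=none; bids=[#4:5@102 #5:3@102 #6:10@98] asks=[-]
After op 8 [order #7] limit_buy(price=97, qty=1): fills=none; bids=[#4:5@102 #5:3@102 #6:10@98 #7:1@97] asks=[-]
After op 9 [order #8] market_buy(qty=2): fills=none; bids=[#4:5@102 #5:3@102 #6:10@98 #7:1@97] asks=[-]

Answer: BIDS (highest first):
  #4: 5@102
  #5: 3@102
  #6: 10@98
  #7: 1@97
ASKS (lowest first):
  (empty)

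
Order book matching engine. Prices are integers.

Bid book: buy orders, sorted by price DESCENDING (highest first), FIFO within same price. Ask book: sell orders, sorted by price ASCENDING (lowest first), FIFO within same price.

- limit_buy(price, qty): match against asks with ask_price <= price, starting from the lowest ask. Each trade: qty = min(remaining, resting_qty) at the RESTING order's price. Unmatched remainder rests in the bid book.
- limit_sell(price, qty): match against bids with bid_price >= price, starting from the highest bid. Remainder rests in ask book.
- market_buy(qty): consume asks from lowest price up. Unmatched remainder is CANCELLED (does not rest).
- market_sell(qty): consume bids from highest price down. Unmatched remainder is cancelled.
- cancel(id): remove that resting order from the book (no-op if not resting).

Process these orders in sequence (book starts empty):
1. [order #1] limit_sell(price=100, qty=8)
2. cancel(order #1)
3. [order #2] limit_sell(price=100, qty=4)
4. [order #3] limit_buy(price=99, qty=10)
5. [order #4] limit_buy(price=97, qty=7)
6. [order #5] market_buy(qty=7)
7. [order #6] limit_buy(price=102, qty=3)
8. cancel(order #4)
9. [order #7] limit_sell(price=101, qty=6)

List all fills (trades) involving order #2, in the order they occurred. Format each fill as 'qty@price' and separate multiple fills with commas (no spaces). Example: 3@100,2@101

Answer: 4@100

Derivation:
After op 1 [order #1] limit_sell(price=100, qty=8): fills=none; bids=[-] asks=[#1:8@100]
After op 2 cancel(order #1): fills=none; bids=[-] asks=[-]
After op 3 [order #2] limit_sell(price=100, qty=4): fills=none; bids=[-] asks=[#2:4@100]
After op 4 [order #3] limit_buy(price=99, qty=10): fills=none; bids=[#3:10@99] asks=[#2:4@100]
After op 5 [order #4] limit_buy(price=97, qty=7): fills=none; bids=[#3:10@99 #4:7@97] asks=[#2:4@100]
After op 6 [order #5] market_buy(qty=7): fills=#5x#2:4@100; bids=[#3:10@99 #4:7@97] asks=[-]
After op 7 [order #6] limit_buy(price=102, qty=3): fills=none; bids=[#6:3@102 #3:10@99 #4:7@97] asks=[-]
After op 8 cancel(order #4): fills=none; bids=[#6:3@102 #3:10@99] asks=[-]
After op 9 [order #7] limit_sell(price=101, qty=6): fills=#6x#7:3@102; bids=[#3:10@99] asks=[#7:3@101]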